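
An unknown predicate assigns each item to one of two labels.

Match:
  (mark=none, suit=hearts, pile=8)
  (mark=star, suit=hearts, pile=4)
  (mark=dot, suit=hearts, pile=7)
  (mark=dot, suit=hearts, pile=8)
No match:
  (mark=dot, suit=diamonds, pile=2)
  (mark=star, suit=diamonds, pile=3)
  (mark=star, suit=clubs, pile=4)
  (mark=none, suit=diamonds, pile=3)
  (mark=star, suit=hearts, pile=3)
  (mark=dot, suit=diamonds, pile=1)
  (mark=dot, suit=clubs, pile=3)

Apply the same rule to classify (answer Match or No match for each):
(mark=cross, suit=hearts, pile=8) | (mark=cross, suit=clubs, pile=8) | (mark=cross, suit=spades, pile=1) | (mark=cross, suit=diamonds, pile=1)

Match, No match, No match, No match

A rule that fits every label: suit is hearts AND pile ≥ 4 — true of each 'Match' example, false of each 'No match' one.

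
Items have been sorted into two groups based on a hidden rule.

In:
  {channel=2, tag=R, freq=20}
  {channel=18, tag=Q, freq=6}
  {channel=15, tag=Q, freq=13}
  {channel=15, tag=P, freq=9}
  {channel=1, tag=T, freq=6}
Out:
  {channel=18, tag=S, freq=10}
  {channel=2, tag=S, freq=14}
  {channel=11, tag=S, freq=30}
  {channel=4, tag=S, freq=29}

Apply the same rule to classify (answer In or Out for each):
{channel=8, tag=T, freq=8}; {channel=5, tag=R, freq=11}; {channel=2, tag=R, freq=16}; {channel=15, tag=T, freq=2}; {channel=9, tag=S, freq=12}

A rule that fits every label: tag is not S — true of each 'In' example, false of each 'Out' one.
In: {channel=8, tag=T, freq=8}, since tag is T. In: {channel=5, tag=R, freq=11}, since tag is R. In: {channel=2, tag=R, freq=16}, since tag is R. In: {channel=15, tag=T, freq=2}, since tag is T. Out: {channel=9, tag=S, freq=12}, since tag is S.

In, In, In, In, Out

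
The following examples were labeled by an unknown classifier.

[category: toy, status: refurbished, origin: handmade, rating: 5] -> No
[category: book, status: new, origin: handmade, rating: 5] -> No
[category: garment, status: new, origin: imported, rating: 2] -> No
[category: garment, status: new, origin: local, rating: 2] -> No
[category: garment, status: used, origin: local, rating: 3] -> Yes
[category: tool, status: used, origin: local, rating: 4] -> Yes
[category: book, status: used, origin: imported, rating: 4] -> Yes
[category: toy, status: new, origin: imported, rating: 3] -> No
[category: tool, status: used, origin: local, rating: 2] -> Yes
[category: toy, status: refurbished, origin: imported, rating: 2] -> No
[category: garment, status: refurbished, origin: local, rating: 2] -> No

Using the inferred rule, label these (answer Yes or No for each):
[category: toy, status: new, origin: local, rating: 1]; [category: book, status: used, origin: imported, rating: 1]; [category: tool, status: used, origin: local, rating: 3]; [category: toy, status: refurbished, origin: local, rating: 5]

No, Yes, Yes, No

The pattern is that an item is 'Yes' exactly when: status is used.
[category: toy, status: new, origin: local, rating: 1] → status is new → No. [category: book, status: used, origin: imported, rating: 1] → status is used → Yes. [category: tool, status: used, origin: local, rating: 3] → status is used → Yes. [category: toy, status: refurbished, origin: local, rating: 5] → status is refurbished → No.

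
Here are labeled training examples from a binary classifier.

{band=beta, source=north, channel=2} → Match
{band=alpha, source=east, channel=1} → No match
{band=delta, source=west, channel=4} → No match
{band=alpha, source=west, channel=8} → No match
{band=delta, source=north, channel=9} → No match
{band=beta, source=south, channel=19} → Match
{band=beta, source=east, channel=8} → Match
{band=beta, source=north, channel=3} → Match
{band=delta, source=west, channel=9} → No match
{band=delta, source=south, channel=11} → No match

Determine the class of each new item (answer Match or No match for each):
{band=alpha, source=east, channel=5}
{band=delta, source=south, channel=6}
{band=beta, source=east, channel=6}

The common property of the 'Match' items is: band is beta. No 'No match' item has it.

No match, No match, Match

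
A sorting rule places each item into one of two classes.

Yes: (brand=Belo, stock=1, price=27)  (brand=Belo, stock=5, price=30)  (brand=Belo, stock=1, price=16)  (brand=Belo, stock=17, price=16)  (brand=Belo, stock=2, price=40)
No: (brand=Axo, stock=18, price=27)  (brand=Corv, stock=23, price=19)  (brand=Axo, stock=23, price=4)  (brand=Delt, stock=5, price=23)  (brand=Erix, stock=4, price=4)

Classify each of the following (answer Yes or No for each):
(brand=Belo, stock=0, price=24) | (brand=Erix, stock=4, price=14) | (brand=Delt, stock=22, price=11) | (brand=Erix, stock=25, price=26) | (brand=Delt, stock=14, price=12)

The pattern is that an item is 'Yes' exactly when: brand is Belo.
(brand=Belo, stock=0, price=24) — brand is Belo, hence Yes.
(brand=Erix, stock=4, price=14) — brand is Erix, hence No.
(brand=Delt, stock=22, price=11) — brand is Delt, hence No.
(brand=Erix, stock=25, price=26) — brand is Erix, hence No.
(brand=Delt, stock=14, price=12) — brand is Delt, hence No.

Yes, No, No, No, No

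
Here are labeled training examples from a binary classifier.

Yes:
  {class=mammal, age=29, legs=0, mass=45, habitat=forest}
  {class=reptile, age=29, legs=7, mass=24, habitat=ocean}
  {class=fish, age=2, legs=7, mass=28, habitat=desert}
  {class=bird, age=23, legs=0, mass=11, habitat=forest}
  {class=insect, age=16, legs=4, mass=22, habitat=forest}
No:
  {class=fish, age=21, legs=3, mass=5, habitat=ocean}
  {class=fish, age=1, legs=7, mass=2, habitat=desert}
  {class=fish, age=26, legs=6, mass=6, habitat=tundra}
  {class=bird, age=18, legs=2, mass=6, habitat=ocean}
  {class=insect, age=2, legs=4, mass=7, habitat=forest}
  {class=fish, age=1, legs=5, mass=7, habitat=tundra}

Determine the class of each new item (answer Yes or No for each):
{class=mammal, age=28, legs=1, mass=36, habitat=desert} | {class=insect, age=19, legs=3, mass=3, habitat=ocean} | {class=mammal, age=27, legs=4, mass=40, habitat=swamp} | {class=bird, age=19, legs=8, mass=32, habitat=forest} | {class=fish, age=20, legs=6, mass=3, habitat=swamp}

Rule: mass ≥ 11. This holds for each 'Yes' example and fails for each 'No' one.
{class=mammal, age=28, legs=1, mass=36, habitat=desert} → mass = 36 → Yes. {class=insect, age=19, legs=3, mass=3, habitat=ocean} → mass = 3 → No. {class=mammal, age=27, legs=4, mass=40, habitat=swamp} → mass = 40 → Yes. {class=bird, age=19, legs=8, mass=32, habitat=forest} → mass = 32 → Yes. {class=fish, age=20, legs=6, mass=3, habitat=swamp} → mass = 3 → No.

Yes, No, Yes, Yes, No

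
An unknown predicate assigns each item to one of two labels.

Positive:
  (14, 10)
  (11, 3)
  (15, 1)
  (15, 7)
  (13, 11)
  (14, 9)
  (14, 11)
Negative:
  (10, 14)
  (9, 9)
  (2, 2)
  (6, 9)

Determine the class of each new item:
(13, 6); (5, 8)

Positive, Negative

The pattern is that an item is 'Positive' exactly when: first > second.
(13, 6): 13 > 6, checks out → Positive. (5, 8): 5 < 8, fails this test → Negative.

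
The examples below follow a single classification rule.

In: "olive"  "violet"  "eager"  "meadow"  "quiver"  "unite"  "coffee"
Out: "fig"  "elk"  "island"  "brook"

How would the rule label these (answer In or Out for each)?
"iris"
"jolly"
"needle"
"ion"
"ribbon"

Out, Out, In, Out, Out

A rule that fits every label: has ≥ 3 vowels — true of each 'In' example, false of each 'Out' one.
"iris" → 2 vowels → Out.
"jolly" → 1 vowel → Out.
"needle" → 3 vowels → In.
"ion" → 2 vowels → Out.
"ribbon" → 2 vowels → Out.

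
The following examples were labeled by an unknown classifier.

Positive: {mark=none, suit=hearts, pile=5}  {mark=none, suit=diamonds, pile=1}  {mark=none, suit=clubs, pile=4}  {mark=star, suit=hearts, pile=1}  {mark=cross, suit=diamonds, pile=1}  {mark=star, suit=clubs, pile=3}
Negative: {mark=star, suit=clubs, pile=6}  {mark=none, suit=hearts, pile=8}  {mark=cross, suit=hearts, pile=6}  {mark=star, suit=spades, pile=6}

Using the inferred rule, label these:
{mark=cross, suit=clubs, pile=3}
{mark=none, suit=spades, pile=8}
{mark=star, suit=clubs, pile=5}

Positive, Negative, Positive

The common property of the 'Positive' items is: pile ≤ 5. No 'Negative' item has it.
{mark=cross, suit=clubs, pile=3} — pile = 3, hence Positive. {mark=none, suit=spades, pile=8} — pile = 8, hence Negative. {mark=star, suit=clubs, pile=5} — pile = 5, hence Positive.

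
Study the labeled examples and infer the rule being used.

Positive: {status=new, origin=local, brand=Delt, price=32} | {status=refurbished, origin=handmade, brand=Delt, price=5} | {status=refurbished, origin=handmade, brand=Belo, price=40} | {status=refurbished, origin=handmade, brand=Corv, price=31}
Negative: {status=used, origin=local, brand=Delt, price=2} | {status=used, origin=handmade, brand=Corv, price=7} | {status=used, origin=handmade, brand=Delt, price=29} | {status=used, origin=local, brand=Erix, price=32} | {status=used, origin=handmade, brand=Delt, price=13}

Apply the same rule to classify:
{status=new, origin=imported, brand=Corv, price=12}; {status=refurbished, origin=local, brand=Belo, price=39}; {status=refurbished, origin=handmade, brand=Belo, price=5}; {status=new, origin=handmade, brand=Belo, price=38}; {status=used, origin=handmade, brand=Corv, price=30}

Positive, Positive, Positive, Positive, Negative

A rule that fits every label: status is not used — true of each 'Positive' example, false of each 'Negative' one.
{status=new, origin=imported, brand=Corv, price=12} → status is new → Positive. {status=refurbished, origin=local, brand=Belo, price=39} → status is refurbished → Positive. {status=refurbished, origin=handmade, brand=Belo, price=5} → status is refurbished → Positive. {status=new, origin=handmade, brand=Belo, price=38} → status is new → Positive. {status=used, origin=handmade, brand=Corv, price=30} → status is used → Negative.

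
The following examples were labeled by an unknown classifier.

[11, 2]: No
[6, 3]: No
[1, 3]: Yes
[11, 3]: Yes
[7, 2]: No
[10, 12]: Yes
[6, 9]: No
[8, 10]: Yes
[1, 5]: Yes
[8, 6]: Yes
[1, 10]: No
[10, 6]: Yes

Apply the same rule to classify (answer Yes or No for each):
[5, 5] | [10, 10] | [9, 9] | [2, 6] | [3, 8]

The simplest hypothesis consistent with all the labels is: sum is even.
[5, 5]: 5+5 = 10, checks out → Yes.
[10, 10]: 10+10 = 20, checks out → Yes.
[9, 9]: 9+9 = 18, checks out → Yes.
[2, 6]: 2+6 = 8, checks out → Yes.
[3, 8]: 3+8 = 11, does not satisfy this → No.

Yes, Yes, Yes, Yes, No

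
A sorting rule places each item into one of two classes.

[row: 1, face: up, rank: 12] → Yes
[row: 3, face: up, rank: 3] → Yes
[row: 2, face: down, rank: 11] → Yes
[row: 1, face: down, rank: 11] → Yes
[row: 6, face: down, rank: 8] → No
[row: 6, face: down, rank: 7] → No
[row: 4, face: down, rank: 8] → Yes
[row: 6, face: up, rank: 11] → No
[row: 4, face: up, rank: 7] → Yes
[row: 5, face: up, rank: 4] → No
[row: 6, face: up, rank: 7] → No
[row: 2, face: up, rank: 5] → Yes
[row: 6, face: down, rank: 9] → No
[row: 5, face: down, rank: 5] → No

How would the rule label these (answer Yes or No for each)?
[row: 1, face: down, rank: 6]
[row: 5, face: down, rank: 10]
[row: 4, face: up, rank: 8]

Yes, No, Yes

Every 'Yes' example satisfies: row ≤ 4. None of the 'No' examples do.
[row: 1, face: down, rank: 6]: row = 1, has this property → Yes. [row: 5, face: down, rank: 10]: row = 5, does not satisfy this → No. [row: 4, face: up, rank: 8]: row = 4, has this property → Yes.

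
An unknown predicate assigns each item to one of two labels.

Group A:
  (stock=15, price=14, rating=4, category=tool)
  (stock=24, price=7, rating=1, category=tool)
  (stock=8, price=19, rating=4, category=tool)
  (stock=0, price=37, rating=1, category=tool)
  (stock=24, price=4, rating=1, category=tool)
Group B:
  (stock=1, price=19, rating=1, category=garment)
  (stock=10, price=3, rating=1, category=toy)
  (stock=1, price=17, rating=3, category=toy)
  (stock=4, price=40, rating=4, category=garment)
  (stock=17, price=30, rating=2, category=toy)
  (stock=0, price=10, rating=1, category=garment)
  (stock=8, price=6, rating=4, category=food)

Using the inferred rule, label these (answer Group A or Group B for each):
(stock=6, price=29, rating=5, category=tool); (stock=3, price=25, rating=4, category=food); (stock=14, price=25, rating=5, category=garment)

Looking at the examples, the only property every 'Group A' case has and every 'Group B' case lacks is: category is tool.
(stock=6, price=29, rating=5, category=tool) → category is tool → Group A.
(stock=3, price=25, rating=4, category=food) → category is food → Group B.
(stock=14, price=25, rating=5, category=garment) → category is garment → Group B.

Group A, Group B, Group B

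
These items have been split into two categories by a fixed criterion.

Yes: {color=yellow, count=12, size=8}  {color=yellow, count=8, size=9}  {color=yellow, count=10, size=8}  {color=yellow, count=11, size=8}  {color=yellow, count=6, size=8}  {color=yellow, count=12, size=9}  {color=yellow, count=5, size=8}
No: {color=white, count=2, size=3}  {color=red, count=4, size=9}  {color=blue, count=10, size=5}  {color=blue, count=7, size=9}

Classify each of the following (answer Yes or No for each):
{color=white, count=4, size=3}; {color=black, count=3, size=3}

No, No

Every 'Yes' example satisfies: color is yellow. None of the 'No' examples do.
{color=white, count=4, size=3} → color is white → No. {color=black, count=3, size=3} → color is black → No.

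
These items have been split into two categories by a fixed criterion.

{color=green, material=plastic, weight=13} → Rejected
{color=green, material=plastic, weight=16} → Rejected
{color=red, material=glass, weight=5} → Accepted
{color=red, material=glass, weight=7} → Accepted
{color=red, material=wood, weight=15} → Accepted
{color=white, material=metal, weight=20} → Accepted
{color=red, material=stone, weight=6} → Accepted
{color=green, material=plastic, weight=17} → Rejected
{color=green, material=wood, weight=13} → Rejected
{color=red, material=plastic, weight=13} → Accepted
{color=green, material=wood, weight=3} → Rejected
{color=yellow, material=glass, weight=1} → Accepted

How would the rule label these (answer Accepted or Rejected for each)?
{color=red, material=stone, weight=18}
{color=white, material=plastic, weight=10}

Accepted, Accepted

One predicate separates the groups cleanly: color is not green.
{color=red, material=stone, weight=18}: color is red, satisfies this → Accepted. {color=white, material=plastic, weight=10}: color is white, satisfies this → Accepted.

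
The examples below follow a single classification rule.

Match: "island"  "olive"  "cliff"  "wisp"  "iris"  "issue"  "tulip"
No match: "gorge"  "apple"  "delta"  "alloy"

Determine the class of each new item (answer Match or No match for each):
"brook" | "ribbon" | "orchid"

No match, Match, Match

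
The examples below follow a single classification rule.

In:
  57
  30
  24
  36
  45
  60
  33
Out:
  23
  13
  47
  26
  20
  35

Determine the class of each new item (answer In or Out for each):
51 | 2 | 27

In, Out, In

The classifier is using: multiple of 3.
51: 51 = 3·17 — matches, so In. 2: 2 = 3·0 + 2 — does not satisfy this, so Out. 27: 27 = 3·9 — matches, so In.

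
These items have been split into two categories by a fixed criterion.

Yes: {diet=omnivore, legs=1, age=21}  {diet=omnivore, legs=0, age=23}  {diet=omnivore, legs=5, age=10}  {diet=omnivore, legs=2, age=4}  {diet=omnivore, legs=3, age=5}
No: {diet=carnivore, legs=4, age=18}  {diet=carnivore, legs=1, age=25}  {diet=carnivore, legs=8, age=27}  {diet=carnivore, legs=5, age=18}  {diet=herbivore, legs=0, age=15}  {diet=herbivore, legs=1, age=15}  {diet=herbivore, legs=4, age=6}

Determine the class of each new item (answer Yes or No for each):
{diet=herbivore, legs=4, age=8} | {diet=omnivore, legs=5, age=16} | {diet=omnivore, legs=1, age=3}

No, Yes, Yes

'Yes' ⟺ diet is omnivore.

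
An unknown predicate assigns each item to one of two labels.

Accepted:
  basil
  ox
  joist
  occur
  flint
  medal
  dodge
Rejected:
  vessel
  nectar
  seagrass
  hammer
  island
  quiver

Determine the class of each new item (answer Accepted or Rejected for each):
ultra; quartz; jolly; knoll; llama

The distinguishing property — length ≤ 5 — holds for all the 'Accepted' cases and none of the 'Rejected' cases.
ultra: length 5, meets the rule → Accepted.
quartz: length 6, fails this test → Rejected.
jolly: length 5, meets the rule → Accepted.
knoll: length 5, meets the rule → Accepted.
llama: length 5, meets the rule → Accepted.

Accepted, Rejected, Accepted, Accepted, Accepted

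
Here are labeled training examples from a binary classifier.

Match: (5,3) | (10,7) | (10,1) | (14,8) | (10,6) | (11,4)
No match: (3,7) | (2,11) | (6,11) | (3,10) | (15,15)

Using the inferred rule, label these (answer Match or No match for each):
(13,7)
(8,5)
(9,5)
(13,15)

One predicate separates the groups cleanly: first > second.
(13,7) — 13 > 7, hence Match.
(8,5) — 8 > 5, hence Match.
(9,5) — 9 > 5, hence Match.
(13,15) — 13 < 15, hence No match.

Match, Match, Match, No match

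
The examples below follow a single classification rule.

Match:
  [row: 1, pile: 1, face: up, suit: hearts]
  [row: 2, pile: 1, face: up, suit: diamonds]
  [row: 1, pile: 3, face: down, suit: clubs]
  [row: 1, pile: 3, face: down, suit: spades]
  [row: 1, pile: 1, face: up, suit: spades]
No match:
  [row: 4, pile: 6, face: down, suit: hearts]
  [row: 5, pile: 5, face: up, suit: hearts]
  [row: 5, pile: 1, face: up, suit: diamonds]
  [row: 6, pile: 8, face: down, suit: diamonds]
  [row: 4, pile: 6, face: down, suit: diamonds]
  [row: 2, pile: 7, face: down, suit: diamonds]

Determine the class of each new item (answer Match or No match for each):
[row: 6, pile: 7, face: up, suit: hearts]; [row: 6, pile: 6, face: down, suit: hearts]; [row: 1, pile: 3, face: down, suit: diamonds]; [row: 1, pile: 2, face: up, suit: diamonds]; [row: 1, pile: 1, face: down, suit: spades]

Rule: row ≤ 2 AND pile ≤ 3. This holds for each 'Match' example and fails for each 'No match' one.

No match, No match, Match, Match, Match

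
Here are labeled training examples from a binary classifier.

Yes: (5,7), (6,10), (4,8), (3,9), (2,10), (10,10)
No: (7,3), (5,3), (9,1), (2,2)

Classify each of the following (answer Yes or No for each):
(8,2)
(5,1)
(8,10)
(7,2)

No, No, Yes, No

A rule that fits every label: sum ≥ 12 — true of each 'Yes' example, false of each 'No' one.
No: (8,2), since 8+2 = 10. No: (5,1), since 5+1 = 6. Yes: (8,10), since 8+10 = 18. No: (7,2), since 7+2 = 9.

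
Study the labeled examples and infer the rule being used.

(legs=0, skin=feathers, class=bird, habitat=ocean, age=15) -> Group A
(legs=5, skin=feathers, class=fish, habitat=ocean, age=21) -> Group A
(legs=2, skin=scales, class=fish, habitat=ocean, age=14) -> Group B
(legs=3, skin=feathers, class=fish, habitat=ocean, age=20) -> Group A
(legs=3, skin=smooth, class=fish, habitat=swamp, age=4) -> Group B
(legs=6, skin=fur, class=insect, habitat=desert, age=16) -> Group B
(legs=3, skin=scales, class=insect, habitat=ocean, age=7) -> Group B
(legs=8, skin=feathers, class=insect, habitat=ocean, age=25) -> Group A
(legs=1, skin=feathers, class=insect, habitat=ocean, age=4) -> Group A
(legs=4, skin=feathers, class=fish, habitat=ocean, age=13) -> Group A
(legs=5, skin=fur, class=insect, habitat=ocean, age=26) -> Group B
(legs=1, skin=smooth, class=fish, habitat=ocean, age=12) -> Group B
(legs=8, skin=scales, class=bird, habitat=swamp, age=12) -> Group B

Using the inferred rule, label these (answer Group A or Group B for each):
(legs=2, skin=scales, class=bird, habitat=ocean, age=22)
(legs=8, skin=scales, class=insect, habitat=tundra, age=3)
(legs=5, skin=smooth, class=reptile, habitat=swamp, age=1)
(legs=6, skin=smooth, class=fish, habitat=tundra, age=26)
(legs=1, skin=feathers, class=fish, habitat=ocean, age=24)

The pattern is that an item is 'Group A' exactly when: skin is feathers.
(legs=2, skin=scales, class=bird, habitat=ocean, age=22): skin is scales — does not pass, so Group B. (legs=8, skin=scales, class=insect, habitat=tundra, age=3): skin is scales — does not pass, so Group B. (legs=5, skin=smooth, class=reptile, habitat=swamp, age=1): skin is smooth — does not pass, so Group B. (legs=6, skin=smooth, class=fish, habitat=tundra, age=26): skin is smooth — does not pass, so Group B. (legs=1, skin=feathers, class=fish, habitat=ocean, age=24): skin is feathers — checks out, so Group A.

Group B, Group B, Group B, Group B, Group A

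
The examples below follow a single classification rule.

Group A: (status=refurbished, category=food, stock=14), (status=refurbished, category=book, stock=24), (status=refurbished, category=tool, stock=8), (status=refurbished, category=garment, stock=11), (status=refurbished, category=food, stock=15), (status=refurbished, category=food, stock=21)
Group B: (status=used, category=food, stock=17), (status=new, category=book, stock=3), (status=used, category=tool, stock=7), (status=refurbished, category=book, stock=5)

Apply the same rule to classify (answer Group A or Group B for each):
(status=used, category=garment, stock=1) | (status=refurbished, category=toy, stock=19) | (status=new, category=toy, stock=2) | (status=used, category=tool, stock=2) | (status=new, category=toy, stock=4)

Group B, Group A, Group B, Group B, Group B

One predicate separates the groups cleanly: status is refurbished AND stock ≥ 7.
(status=used, category=garment, stock=1): status is used, stock = 1, doesn't match → Group B. (status=refurbished, category=toy, stock=19): status is refurbished, stock = 19, fits → Group A. (status=new, category=toy, stock=2): status is new, stock = 2, doesn't match → Group B. (status=used, category=tool, stock=2): status is used, stock = 2, doesn't match → Group B. (status=new, category=toy, stock=4): status is new, stock = 4, doesn't match → Group B.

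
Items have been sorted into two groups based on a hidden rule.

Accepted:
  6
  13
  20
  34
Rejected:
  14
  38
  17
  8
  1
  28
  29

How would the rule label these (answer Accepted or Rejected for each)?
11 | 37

Rejected, Rejected

The rule appears to be: ≡ 6 (mod 7).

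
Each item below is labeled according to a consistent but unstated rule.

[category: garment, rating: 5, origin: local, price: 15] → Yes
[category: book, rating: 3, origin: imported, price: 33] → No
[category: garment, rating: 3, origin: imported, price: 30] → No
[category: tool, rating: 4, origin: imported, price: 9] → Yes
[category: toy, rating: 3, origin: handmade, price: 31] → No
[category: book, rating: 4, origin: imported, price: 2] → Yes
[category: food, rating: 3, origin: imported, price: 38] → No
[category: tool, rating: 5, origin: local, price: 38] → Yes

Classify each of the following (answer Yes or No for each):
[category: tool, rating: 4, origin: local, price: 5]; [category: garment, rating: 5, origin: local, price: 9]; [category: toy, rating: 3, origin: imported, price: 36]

Every 'Yes' example satisfies: rating ≥ 4. None of the 'No' examples do.
[category: tool, rating: 4, origin: local, price: 5] → rating = 4 → Yes.
[category: garment, rating: 5, origin: local, price: 9] → rating = 5 → Yes.
[category: toy, rating: 3, origin: imported, price: 36] → rating = 3 → No.

Yes, Yes, No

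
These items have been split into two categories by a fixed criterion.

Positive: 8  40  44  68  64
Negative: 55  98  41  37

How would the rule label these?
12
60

Checking candidate rules against both groups, what survives is: multiple of 4.
12 → 12 = 4·3 → Positive. 60 → 60 = 4·15 → Positive.

Positive, Positive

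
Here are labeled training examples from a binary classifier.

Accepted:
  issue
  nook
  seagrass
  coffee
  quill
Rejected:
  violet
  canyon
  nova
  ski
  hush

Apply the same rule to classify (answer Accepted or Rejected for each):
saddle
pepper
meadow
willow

Accepted, Accepted, Rejected, Accepted

The common property of the 'Accepted' items is: has a double letter. No 'Rejected' item has it.
saddle: 'dd' doubled — has this property, so Accepted. pepper: 'pp' doubled — has this property, so Accepted. meadow: no doubled letter — doesn't match, so Rejected. willow: 'll' doubled — has this property, so Accepted.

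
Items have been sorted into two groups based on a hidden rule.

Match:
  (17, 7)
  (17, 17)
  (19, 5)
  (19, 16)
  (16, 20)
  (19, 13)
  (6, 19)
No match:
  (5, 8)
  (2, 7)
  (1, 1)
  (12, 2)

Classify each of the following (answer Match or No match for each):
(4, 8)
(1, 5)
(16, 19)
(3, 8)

A rule that fits every label: sum ≥ 24 — true of each 'Match' example, false of each 'No match' one.
(4, 8) — 4+8 = 12, hence No match.
(1, 5) — 1+5 = 6, hence No match.
(16, 19) — 16+19 = 35, hence Match.
(3, 8) — 3+8 = 11, hence No match.

No match, No match, Match, No match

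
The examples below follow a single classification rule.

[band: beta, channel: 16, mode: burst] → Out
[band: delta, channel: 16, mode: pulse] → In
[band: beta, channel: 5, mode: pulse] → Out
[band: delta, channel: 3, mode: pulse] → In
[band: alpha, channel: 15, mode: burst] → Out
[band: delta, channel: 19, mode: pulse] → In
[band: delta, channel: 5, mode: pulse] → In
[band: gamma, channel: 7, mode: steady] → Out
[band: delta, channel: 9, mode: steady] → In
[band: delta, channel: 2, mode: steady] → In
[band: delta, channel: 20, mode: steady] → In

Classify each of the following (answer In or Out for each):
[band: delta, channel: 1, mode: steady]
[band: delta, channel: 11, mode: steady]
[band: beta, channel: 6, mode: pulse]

In, In, Out

Looking at the examples, the only property every 'In' case has and every 'Out' case lacks is: band is delta.
In: [band: delta, channel: 1, mode: steady], since band is delta. In: [band: delta, channel: 11, mode: steady], since band is delta. Out: [band: beta, channel: 6, mode: pulse], since band is beta.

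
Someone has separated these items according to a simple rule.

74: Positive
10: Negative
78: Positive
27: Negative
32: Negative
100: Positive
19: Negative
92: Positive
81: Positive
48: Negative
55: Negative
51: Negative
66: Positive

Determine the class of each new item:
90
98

Positive, Positive

The simplest hypothesis consistent with all the labels is: at least 66.
90: 90 ≥ 66 — qualifies, so Positive.
98: 98 ≥ 66 — qualifies, so Positive.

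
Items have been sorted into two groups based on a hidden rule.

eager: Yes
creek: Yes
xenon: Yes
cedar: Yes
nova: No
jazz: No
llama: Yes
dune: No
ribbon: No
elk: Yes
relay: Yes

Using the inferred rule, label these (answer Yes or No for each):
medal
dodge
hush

Yes, Yes, No

The rule appears to be: odd length.
Yes: medal, since length 5. Yes: dodge, since length 5. No: hush, since length 4.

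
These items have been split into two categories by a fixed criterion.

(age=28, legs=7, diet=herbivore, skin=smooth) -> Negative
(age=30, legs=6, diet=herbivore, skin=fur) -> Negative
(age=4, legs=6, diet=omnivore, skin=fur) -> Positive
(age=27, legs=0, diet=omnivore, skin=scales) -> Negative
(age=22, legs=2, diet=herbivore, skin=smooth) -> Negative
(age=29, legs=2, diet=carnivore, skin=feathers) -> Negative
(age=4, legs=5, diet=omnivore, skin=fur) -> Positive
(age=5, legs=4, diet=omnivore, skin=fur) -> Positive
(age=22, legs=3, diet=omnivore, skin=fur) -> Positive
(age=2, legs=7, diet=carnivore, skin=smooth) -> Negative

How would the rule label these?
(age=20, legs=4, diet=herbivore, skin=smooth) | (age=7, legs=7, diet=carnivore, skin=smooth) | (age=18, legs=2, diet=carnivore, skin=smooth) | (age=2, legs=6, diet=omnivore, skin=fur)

Every 'Positive' example satisfies: skin is fur AND diet is omnivore. None of the 'Negative' examples do.
(age=20, legs=4, diet=herbivore, skin=smooth) — skin is smooth, diet is herbivore, hence Negative.
(age=7, legs=7, diet=carnivore, skin=smooth) — skin is smooth, diet is carnivore, hence Negative.
(age=18, legs=2, diet=carnivore, skin=smooth) — skin is smooth, diet is carnivore, hence Negative.
(age=2, legs=6, diet=omnivore, skin=fur) — skin is fur, diet is omnivore, hence Positive.

Negative, Negative, Negative, Positive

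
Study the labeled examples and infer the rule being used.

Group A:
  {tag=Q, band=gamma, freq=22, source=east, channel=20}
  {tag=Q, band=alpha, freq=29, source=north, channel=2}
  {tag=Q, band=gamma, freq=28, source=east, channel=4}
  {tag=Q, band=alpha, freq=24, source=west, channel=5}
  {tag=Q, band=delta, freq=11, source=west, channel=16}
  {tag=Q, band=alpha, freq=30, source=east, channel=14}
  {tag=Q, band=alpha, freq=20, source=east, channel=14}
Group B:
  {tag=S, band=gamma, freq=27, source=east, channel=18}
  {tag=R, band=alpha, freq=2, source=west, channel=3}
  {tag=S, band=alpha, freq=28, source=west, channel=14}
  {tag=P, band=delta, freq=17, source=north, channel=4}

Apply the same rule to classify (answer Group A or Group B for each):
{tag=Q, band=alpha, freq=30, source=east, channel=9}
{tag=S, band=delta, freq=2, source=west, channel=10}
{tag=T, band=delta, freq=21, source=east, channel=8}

Group A, Group B, Group B

A rule that fits every label: tag is Q — true of each 'Group A' example, false of each 'Group B' one.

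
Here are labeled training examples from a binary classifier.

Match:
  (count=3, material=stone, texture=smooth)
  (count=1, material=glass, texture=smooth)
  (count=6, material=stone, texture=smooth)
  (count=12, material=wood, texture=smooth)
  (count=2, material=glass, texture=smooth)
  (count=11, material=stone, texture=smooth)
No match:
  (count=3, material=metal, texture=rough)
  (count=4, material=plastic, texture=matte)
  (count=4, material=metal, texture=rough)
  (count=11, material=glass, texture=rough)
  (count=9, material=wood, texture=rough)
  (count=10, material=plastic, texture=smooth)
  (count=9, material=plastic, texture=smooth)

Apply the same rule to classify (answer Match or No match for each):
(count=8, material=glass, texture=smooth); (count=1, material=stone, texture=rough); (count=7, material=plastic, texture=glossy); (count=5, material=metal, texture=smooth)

A rule that fits every label: material is not plastic AND texture is smooth — true of each 'Match' example, false of each 'No match' one.
(count=8, material=glass, texture=smooth) — material is glass, texture is smooth, hence Match. (count=1, material=stone, texture=rough) — material is stone, texture is rough, hence No match. (count=7, material=plastic, texture=glossy) — material is plastic, texture is glossy, hence No match. (count=5, material=metal, texture=smooth) — material is metal, texture is smooth, hence Match.

Match, No match, No match, Match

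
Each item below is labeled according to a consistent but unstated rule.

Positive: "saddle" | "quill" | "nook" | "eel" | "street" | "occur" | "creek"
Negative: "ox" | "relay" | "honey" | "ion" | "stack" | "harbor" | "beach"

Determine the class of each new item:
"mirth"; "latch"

The classifier is using: has a double letter.
"mirth": no doubled letter, fails the rule → Negative.
"latch": no doubled letter, fails the rule → Negative.

Negative, Negative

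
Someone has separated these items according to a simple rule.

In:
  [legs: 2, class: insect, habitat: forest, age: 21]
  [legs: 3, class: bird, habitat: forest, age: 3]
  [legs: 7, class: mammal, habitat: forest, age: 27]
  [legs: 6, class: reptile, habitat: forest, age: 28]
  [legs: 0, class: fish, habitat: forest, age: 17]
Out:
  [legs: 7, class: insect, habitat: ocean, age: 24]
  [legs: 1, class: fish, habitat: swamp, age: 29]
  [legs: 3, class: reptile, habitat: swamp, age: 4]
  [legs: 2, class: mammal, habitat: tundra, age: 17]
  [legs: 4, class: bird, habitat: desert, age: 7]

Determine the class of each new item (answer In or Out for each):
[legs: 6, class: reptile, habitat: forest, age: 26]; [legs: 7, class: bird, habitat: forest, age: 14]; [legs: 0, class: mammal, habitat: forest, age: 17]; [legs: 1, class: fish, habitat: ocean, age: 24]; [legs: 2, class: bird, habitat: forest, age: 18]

In, In, In, Out, In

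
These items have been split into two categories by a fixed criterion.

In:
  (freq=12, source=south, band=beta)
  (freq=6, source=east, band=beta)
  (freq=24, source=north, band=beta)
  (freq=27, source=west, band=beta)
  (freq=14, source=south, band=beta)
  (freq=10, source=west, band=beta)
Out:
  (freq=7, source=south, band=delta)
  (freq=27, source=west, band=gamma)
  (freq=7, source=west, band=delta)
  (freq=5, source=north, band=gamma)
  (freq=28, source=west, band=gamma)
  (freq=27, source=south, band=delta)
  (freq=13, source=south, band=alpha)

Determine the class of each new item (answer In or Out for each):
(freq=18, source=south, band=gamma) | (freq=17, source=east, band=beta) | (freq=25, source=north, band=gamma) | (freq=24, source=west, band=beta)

Out, In, Out, In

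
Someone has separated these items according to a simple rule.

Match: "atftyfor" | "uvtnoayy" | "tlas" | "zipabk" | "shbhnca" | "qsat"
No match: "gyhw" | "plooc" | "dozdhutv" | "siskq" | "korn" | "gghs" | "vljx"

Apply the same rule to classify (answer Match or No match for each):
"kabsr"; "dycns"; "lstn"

Match, No match, No match

'Match' ⟺ contains 'a'.
"kabsr" — has 'a', hence Match. "dycns" — no 'a', hence No match. "lstn" — no 'a', hence No match.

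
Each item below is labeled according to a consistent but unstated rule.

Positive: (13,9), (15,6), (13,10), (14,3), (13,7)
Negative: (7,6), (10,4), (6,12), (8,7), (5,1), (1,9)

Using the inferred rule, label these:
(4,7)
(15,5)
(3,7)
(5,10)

The simplest hypothesis consistent with all the labels is: first ≥ 12.
(4,7): Negative (first 4). (15,5): Positive (first 15). (3,7): Negative (first 3). (5,10): Negative (first 5).

Negative, Positive, Negative, Negative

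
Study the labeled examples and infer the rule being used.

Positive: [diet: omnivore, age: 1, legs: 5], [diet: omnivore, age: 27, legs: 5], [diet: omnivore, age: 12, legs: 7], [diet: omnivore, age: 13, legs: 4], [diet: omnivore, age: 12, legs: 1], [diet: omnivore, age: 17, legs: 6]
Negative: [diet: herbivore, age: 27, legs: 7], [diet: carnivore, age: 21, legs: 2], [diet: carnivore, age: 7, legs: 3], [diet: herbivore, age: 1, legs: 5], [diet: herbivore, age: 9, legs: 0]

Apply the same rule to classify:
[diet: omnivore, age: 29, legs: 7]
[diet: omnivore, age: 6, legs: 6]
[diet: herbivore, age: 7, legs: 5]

Checking candidate rules against both groups, what survives is: diet is omnivore.

Positive, Positive, Negative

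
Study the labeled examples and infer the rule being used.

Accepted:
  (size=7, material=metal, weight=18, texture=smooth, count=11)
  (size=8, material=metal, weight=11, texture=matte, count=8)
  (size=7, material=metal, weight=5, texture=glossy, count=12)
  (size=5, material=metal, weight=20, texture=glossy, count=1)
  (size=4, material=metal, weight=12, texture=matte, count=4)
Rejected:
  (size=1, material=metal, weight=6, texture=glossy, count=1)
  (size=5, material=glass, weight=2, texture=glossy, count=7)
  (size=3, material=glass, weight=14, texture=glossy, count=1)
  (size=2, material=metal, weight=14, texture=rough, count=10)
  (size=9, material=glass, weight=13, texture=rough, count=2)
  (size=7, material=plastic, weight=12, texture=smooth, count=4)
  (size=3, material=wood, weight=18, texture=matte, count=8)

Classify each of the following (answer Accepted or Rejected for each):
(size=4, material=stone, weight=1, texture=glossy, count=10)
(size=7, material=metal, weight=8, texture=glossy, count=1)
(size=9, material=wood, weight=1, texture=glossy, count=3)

The distinguishing property — material is metal AND size ≥ 3 — holds for all the 'Accepted' cases and none of the 'Rejected' cases.
Rejected: (size=4, material=stone, weight=1, texture=glossy, count=10), since material is stone, size = 4.
Accepted: (size=7, material=metal, weight=8, texture=glossy, count=1), since material is metal, size = 7.
Rejected: (size=9, material=wood, weight=1, texture=glossy, count=3), since material is wood, size = 9.

Rejected, Accepted, Rejected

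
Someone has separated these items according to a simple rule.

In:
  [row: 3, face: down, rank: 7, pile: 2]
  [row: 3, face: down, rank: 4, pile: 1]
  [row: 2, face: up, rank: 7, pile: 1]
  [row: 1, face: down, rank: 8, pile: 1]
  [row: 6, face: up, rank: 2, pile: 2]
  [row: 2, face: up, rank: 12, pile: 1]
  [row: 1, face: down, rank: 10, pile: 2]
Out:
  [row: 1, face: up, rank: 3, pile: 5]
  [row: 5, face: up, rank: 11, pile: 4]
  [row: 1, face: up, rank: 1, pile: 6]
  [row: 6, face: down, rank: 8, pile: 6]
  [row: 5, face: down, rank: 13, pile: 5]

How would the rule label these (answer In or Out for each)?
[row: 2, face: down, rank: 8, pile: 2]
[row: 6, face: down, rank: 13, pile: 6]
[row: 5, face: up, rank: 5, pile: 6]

In, Out, Out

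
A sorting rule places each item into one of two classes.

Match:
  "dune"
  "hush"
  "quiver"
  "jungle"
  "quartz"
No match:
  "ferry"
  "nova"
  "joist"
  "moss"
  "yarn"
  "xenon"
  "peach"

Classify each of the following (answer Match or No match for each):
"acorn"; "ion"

All 'Match' examples share one property — contains 'u' — and every 'No match' example lacks it.

No match, No match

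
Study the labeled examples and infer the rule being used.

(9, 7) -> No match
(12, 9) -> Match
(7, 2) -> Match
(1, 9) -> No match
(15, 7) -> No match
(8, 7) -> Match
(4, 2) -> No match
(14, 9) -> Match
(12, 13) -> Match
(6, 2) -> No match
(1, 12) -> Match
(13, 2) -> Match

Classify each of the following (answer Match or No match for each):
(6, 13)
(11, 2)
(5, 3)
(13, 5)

Match, Match, No match, No match

The distinguishing property — sum is odd — holds for all the 'Match' cases and none of the 'No match' cases.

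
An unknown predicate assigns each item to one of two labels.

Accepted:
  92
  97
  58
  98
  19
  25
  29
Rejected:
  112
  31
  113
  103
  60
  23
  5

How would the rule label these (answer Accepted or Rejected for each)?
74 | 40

Accepted, Rejected

The pattern is that an item is 'Accepted' exactly when: digit sum ≥ 7.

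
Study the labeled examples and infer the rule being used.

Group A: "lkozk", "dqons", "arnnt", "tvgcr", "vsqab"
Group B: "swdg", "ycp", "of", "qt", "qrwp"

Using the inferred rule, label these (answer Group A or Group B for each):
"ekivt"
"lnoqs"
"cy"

Group A, Group A, Group B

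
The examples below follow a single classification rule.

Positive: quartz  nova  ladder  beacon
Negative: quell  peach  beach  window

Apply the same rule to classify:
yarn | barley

The simplest hypothesis consistent with all the labels is: even length AND contains 'a'.
yarn: length 4, has 'a' — satisfies this, so Positive.
barley: length 6, has 'a' — satisfies this, so Positive.

Positive, Positive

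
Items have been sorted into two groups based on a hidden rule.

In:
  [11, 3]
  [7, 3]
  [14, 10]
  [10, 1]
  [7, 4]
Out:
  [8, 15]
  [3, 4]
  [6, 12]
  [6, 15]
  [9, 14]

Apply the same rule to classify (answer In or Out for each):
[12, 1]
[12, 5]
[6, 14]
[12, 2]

In, In, Out, In

The common property of the 'In' items is: first > second. No 'Out' item has it.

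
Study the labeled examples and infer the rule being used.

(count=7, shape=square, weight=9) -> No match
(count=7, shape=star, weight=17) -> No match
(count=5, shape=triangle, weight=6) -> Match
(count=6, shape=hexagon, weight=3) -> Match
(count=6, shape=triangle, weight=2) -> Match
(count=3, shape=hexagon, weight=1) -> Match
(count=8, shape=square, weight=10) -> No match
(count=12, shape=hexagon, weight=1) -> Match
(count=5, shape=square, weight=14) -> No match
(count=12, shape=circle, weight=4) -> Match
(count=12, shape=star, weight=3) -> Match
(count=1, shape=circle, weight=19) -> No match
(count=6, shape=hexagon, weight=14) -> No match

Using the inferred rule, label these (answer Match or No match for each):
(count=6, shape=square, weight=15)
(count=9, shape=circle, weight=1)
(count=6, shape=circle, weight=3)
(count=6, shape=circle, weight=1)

No match, Match, Match, Match

The rule appears to be: weight ≤ 6.
(count=6, shape=square, weight=15): weight = 15 — fails this test, so No match. (count=9, shape=circle, weight=1): weight = 1 — has this property, so Match. (count=6, shape=circle, weight=3): weight = 3 — has this property, so Match. (count=6, shape=circle, weight=1): weight = 1 — has this property, so Match.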